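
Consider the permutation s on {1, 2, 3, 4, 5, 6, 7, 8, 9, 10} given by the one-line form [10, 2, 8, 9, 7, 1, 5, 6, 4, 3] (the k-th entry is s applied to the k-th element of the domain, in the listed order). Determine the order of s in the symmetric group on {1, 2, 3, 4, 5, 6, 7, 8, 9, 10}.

10

The disjoint-cycle form of s has cycle lengths 5, 2, 2, 1.
The order is lcm(5, 2, 2) = 10.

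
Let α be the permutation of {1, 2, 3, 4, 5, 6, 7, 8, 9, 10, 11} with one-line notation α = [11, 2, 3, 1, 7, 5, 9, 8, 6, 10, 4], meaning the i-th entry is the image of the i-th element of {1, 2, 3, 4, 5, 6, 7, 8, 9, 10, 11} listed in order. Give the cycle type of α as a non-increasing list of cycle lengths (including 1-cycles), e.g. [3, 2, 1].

[4, 3, 1, 1, 1, 1]

The disjoint cycles are (1 11 4)(2)(3)(5 7 9 6)(8)(10), with lengths 4, 3, 1, 1, 1, 1 in non-increasing order.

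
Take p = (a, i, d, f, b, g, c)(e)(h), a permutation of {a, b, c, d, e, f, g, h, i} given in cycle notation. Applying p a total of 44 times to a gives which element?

d

a lies in the 7-cycle (a, i, d, f, b, g, c).
Powers repeat with period 7 on this cycle, and 44 mod 7 = 2, so p^44(a) = p^2(a).
Stepping 2 places around the cycle: a → i → d.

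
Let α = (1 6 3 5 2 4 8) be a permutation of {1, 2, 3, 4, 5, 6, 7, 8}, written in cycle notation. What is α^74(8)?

5

8 lies in the 7-cycle (1 6 3 5 2 4 8).
Since the cycle has length 7, α^74 acts on it the same as α^4 (74 mod 7 = 4).
Stepping 4 places around the cycle: 8 → 1 → 6 → 3 → 5.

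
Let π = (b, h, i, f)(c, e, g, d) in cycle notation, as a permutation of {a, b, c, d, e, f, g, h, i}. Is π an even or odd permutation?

The cycle lengths are 4, 4, 1.
A cycle is odd iff its length is even; π has 2 even-length cycles, so sgn(π) = (−1)^2 and π is even.

even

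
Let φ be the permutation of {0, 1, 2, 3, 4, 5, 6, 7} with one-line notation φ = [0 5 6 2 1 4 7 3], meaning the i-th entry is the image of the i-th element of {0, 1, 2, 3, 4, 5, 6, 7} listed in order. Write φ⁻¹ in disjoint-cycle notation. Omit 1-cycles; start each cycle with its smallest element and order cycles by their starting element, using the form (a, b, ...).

(1, 4, 5)(2, 3, 7, 6)

First write φ in disjoint cycles: (1, 5, 4)(2, 6, 7, 3).
Reversing each cycle (and rotating so the smallest element leads) gives φ⁻¹ = (1, 4, 5)(2, 3, 7, 6).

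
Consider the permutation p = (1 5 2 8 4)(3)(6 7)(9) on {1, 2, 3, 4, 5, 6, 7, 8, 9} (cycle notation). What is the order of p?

10

The cycle type of p is (5, 2, 1, 1).
Since disjoint cycles commute, ord(p) = lcm(5, 2) = 10.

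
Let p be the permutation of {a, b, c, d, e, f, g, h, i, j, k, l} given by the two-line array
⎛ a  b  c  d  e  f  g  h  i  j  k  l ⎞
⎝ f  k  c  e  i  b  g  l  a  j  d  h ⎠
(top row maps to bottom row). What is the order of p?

14

Writing p as disjoint cycles, the cycle lengths are 7, 2, 1, 1, 1.
The order of p is the least common multiple of its cycle lengths: lcm(7, 2) = 14.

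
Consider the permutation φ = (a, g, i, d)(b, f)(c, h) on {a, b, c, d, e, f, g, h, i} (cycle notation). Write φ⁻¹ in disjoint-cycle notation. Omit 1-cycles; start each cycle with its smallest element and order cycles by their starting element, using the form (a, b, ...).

If φ sends a → b within a cycle, φ⁻¹ sends b → a; equivalently, reverse each cycle.
After reversing and putting each cycle's least element first, φ⁻¹ = (a, d, i, g)(b, f)(c, h).

(a, d, i, g)(b, f)(c, h)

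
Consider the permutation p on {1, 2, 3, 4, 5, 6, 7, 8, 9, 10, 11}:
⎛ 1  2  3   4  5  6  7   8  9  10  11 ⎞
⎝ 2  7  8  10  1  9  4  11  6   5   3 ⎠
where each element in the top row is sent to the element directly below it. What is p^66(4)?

Tracing 4 → 10 → … returns to 4 after 6 steps, so 4 lies in a 6-cycle (1, 2, 7, 4, 10, 5).
Since the cycle has length 6, p^66 acts on it the same as p^0 (66 mod 6 = 0).
So p^66(4) = 4.

4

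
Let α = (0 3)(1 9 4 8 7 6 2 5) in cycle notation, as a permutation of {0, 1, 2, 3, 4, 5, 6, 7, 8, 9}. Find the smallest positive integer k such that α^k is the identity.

8

The disjoint cycles have lengths 8, 2.
The order is lcm(8, 2) = 8.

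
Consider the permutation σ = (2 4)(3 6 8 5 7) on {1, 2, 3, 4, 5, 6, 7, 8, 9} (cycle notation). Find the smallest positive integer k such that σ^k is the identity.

The cycle type of σ is (5, 2, 1, 1).
The order of σ is the least common multiple of its cycle lengths: lcm(5, 2) = 10.

10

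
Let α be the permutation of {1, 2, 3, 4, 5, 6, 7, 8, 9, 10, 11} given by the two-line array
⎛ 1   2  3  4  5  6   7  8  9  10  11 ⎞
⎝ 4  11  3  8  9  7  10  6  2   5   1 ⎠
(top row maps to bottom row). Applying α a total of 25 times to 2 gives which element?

6

Tracing 2 → 11 → … returns to 2 after 10 steps, so 2 lies in a 10-cycle (1 4 8 6 7 10 5 9 2 11).
Powers repeat with period 10 on this cycle, and 25 mod 10 = 5, so α^25(2) = α^5(2).
Advancing 5 steps from 2: 2 → 11 → 1 → 4 → 8 → 6.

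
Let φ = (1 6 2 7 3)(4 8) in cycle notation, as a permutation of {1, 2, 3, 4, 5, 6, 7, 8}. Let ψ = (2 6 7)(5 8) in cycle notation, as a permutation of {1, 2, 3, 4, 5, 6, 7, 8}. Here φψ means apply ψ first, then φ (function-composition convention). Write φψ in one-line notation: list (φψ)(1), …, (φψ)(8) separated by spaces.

6 2 1 8 4 3 7 5

(φψ)(x) = φ(ψ(x)). Computing each image: φ(ψ(1)) = φ(1) = 6, φ(ψ(2)) = φ(6) = 2, φ(ψ(3)) = φ(3) = 1, φ(ψ(4)) = φ(4) = 8, φ(ψ(5)) = φ(8) = 4, φ(ψ(6)) = φ(7) = 3, φ(ψ(7)) = φ(2) = 7, φ(ψ(8)) = φ(5) = 5.
Hence φψ = [6 2 1 8 4 3 7 5].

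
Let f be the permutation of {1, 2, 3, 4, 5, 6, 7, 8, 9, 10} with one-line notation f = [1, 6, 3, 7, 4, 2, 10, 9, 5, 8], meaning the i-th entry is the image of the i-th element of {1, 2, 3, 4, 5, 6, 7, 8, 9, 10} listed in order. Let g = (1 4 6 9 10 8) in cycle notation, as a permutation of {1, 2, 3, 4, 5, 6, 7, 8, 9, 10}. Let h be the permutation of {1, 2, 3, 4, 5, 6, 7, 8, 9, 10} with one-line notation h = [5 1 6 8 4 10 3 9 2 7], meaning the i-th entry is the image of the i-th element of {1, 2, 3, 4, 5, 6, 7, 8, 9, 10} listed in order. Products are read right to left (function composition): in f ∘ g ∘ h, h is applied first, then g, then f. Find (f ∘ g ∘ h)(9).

6

(f ∘ g ∘ h)(9) = f(g(h(9))). h(9) = 2, then g(2) = 2, then f(2) = 6, so the result is 6.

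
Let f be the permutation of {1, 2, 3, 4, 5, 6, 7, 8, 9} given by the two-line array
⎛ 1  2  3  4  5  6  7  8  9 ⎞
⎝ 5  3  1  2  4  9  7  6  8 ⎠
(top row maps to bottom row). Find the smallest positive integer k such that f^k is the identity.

15

Decomposing into disjoint cycles gives cycle lengths 5, 3, 1.
The order is lcm(5, 3) = 15.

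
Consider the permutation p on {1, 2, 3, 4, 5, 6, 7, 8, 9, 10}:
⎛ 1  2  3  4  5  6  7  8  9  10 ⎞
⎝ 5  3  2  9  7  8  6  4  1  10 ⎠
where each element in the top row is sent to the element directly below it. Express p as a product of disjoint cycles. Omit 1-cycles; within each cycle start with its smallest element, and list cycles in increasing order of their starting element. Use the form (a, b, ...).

(1, 5, 7, 6, 8, 4, 9)(2, 3)

From 1: 1 → 5 → 7 → 6 → 8 → 4 → 9 → 1, closing the cycle (1, 5, 7, 6, 8, 4, 9).
Repeating from the next unused element and collecting all non-trivial cycles gives (1, 5, 7, 6, 8, 4, 9)(2, 3).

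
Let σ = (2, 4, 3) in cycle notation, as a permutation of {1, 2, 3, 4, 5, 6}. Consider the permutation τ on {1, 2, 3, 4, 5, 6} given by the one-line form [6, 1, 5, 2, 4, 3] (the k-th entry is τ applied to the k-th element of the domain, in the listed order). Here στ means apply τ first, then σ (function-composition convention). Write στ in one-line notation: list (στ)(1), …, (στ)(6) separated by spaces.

6 1 5 4 3 2

For each element, apply τ then σ: 1 → 6 → 6; 2 → 1 → 1; 3 → 5 → 5; 4 → 2 → 4; 5 → 4 → 3; 6 → 3 → 2.
So στ in one-line form is 6 1 5 4 3 2.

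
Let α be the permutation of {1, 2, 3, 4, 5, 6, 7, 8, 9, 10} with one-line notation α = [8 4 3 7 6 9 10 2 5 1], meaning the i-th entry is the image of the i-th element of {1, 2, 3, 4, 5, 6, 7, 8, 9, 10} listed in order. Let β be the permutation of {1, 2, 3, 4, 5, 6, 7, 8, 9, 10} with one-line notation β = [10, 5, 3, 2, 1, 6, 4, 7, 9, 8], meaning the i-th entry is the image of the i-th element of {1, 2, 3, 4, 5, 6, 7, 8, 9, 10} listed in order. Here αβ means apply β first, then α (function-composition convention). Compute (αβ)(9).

5

(αβ)(9) = α(β(9)). β(9) = 9, then α(9) = 5. So (αβ)(9) = 5.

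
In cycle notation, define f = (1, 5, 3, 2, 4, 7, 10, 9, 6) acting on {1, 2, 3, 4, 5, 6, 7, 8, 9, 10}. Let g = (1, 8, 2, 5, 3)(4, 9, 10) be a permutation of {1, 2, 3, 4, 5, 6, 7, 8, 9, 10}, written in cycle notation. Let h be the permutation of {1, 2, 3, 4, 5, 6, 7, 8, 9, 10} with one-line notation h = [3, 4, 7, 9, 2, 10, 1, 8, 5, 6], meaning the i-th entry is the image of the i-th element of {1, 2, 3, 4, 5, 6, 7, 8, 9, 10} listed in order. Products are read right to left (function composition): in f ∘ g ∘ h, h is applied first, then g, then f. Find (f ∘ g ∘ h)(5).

3

(f ∘ g ∘ h)(5) = f(g(h(5))). h(5) = 2, then g(2) = 5, then f(5) = 3, so the result is 3.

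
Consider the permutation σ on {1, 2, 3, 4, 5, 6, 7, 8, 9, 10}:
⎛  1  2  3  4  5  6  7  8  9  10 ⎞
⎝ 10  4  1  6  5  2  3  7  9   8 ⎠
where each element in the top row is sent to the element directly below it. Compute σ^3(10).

3

Tracing 10 → 8 → … returns to 10 after 5 steps, so 10 lies in a 5-cycle (1 10 8 7 3).
Advancing 3 steps from 10: 10 → 8 → 7 → 3.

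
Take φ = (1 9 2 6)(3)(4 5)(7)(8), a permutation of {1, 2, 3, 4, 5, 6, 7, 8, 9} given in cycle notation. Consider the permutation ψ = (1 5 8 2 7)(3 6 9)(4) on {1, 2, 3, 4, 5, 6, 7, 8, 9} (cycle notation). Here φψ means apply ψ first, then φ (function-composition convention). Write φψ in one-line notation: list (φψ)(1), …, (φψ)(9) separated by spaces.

(φψ)(x) = φ(ψ(x)). Computing each image: φ(ψ(1)) = φ(5) = 4, φ(ψ(2)) = φ(7) = 7, φ(ψ(3)) = φ(6) = 1, φ(ψ(4)) = φ(4) = 5, φ(ψ(5)) = φ(8) = 8, φ(ψ(6)) = φ(9) = 2, φ(ψ(7)) = φ(1) = 9, φ(ψ(8)) = φ(2) = 6, φ(ψ(9)) = φ(3) = 3.
Hence φψ = [4 7 1 5 8 2 9 6 3].

4 7 1 5 8 2 9 6 3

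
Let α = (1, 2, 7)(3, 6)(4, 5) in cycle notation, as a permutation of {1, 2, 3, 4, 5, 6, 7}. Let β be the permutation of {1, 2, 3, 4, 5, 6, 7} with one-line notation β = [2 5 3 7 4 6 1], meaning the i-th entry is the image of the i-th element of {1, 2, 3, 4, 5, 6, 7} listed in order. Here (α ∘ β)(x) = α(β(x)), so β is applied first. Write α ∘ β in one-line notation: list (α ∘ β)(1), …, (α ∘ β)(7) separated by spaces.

7 4 6 1 5 3 2

Chase each element through β then α: 1 → 2 → 7; 2 → 5 → 4; 3 → 3 → 6; 4 → 7 → 1; 5 → 4 → 5; 6 → 6 → 3; 7 → 1 → 2.
Collecting the images, α ∘ β = [7 4 6 1 5 3 2].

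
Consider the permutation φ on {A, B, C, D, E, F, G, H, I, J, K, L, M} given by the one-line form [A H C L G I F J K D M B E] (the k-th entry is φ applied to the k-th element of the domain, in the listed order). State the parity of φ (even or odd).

In disjoint-cycle form the cycle lengths are 6, 5, 1, 1.
A cycle is odd iff its length is even; φ has 1 even-length cycle, so sgn(φ) = (−1)^1 and φ is odd.

odd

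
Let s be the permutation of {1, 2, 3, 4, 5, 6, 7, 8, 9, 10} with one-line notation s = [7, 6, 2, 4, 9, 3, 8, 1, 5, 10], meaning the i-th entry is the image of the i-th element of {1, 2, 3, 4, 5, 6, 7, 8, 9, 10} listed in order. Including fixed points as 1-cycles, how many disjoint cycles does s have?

5

The cycle decomposition is (1 7 8)(2 6 3)(4)(5 9)(10), which has 5 cycles (counting 1-cycles).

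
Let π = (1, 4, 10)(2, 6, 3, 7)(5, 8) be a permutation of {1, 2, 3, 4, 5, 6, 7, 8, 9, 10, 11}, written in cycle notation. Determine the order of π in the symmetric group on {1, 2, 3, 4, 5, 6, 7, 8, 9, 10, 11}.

12

The cycle type of π is (4, 3, 2, 1, 1).
The order of π is the least common multiple of its cycle lengths: lcm(4, 3, 2) = 12.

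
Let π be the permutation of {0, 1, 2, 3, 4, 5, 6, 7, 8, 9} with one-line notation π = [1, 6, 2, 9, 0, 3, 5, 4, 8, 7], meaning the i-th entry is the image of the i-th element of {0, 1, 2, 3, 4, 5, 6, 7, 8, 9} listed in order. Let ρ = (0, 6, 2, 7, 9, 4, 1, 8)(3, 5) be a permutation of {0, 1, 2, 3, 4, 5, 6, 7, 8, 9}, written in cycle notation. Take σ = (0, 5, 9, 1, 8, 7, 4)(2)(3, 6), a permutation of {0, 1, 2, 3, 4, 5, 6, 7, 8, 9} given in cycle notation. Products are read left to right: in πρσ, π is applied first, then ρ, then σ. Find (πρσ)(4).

3

Chase 4: π(4) = 0; ρ(0) = 6; σ(6) = 3. Hence (πρσ)(4) = 3.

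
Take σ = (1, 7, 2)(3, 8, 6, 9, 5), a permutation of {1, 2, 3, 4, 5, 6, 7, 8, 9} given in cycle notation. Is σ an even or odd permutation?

even

The cycle lengths are 5, 3, 1.
A cycle is odd iff its length is even; σ has 0 even-length cycles, so sgn(σ) = (−1)^0 and σ is even.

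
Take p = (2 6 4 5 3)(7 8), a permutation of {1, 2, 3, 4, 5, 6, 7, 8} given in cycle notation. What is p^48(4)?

4 lies in the 5-cycle (2 6 4 5 3).
Since the cycle has length 5, p^48 acts on it the same as p^3 (48 mod 5 = 3).
Advancing 3 steps from 4: 4 → 5 → 3 → 2.

2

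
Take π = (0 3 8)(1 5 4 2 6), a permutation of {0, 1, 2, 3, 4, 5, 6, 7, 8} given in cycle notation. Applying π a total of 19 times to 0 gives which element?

0 lies in the 3-cycle (0 3 8).
Since the cycle has length 3, π^19 acts on it the same as π^1 (19 mod 3 = 1).
Advancing 1 step from 0: 0 → 3.

3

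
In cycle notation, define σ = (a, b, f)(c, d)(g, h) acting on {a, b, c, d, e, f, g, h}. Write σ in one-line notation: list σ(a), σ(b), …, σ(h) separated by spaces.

Image by image: a↦b, b↦f, c↦d, d↦c, e↦e, f↦a, g↦h, h↦g.
Listing these in domain order gives b f d c e a h g.

b f d c e a h g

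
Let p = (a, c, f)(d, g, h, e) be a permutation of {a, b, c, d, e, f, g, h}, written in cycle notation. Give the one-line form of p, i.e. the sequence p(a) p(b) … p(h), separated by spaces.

Reading each image from the cycles: a→c, b→b, c→f, d→g, e→d, f→a, g→h, h→e.
Listing these in domain order gives c b f g d a h e.

c b f g d a h e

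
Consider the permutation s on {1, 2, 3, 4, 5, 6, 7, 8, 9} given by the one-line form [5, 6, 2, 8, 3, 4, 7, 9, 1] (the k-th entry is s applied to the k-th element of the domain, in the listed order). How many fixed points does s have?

The fixed points (elements with s(x) = x) are {7}, so there is 1.

1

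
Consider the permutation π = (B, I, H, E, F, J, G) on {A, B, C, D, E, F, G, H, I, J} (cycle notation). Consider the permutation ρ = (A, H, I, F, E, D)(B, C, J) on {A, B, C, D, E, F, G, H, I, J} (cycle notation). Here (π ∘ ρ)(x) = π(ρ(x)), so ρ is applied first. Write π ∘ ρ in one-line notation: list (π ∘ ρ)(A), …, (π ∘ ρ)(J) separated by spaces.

(π ∘ ρ)(x) = π(ρ(x)). Computing each image: π(ρ(A)) = π(H) = E, π(ρ(B)) = π(C) = C, π(ρ(C)) = π(J) = G, π(ρ(D)) = π(A) = A, π(ρ(E)) = π(D) = D, π(ρ(F)) = π(E) = F, π(ρ(G)) = π(G) = B, π(ρ(H)) = π(I) = H, π(ρ(I)) = π(F) = J, π(ρ(J)) = π(B) = I.
Hence π ∘ ρ = [E C G A D F B H J I].

E C G A D F B H J I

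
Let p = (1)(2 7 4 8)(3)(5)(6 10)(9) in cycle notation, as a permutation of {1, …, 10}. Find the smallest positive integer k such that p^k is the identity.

4

The disjoint cycles have lengths 4, 2, 1, 1, 1, 1.
The order is lcm(4, 2) = 4.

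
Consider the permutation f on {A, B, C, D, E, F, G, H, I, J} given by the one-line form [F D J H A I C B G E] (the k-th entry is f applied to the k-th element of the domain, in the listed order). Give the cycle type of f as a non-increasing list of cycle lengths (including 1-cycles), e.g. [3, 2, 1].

[7, 3]

The disjoint cycles are (A, F, I, G, C, J, E)(B, D, H), with lengths 7, 3 in non-increasing order.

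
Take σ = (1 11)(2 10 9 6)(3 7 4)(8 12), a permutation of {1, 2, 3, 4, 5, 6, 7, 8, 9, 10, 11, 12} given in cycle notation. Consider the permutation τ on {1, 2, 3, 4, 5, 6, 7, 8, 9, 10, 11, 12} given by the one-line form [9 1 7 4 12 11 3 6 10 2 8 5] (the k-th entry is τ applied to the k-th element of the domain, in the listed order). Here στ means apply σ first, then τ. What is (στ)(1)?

First apply σ: σ(1) = 11, then τ(11) = 8. Thus (στ)(1) = 8.

8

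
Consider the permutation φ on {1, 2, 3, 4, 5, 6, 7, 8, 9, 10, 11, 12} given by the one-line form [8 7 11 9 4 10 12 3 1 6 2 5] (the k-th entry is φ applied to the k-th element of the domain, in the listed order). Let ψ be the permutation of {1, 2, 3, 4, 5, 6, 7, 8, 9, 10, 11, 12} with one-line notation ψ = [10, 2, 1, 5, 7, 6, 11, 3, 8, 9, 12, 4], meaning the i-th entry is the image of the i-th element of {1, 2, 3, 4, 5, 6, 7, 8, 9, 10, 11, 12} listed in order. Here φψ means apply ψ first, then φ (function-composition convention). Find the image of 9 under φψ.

3

First apply ψ: ψ(9) = 8, then φ(8) = 3. Thus (φψ)(9) = 3.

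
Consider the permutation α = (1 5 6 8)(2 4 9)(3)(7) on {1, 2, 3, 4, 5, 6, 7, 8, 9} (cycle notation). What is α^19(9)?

2

9 lies in the 3-cycle (2 4 9).
Powers repeat with period 3 on this cycle, and 19 mod 3 = 1, so α^19(9) = α^1(9).
Advancing 1 step from 9: 9 → 2.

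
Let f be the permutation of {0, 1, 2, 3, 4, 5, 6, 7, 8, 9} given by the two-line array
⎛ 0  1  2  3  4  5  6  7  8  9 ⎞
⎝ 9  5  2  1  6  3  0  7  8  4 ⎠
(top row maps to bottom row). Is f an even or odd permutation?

In disjoint-cycle form the cycle lengths are 4, 3, 1, 1, 1.
A cycle of length ℓ contributes ℓ−1 transpositions, so f is a product of 3 + 2 = 5 transpositions — odd.

odd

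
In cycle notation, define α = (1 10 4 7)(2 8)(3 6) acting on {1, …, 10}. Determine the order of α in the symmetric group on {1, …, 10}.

The disjoint cycles have lengths 4, 2, 2, 1, 1.
The order of α is the least common multiple of its cycle lengths: lcm(4, 2, 2) = 4.

4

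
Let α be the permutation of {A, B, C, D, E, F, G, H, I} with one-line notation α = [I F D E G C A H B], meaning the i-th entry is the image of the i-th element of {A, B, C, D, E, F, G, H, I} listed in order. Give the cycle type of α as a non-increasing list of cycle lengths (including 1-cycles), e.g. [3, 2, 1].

The disjoint cycles are (A, I, B, F, C, D, E, G)(H), with lengths 8, 1 in non-increasing order.

[8, 1]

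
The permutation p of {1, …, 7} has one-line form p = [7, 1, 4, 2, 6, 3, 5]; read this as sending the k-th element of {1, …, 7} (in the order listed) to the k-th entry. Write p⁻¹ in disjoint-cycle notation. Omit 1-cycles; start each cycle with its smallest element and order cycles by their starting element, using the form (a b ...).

First write p in disjoint cycles: (1 7 5 6 3 4 2).
Reversing each cycle (and rotating so the smallest element leads) gives p⁻¹ = (1 2 4 3 6 5 7).

(1 2 4 3 6 5 7)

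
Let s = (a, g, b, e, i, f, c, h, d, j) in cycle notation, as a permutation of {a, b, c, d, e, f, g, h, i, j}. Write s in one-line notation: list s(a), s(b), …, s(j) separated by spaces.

g e h j i c b d f a

Each element maps to the next entry in its cycle (wrapping to the front): a↦g, b↦e, c↦h, d↦j, e↦i, f↦c, g↦b, h↦d, i↦f, j↦a.
Listing these in domain order gives g e h j i c b d f a.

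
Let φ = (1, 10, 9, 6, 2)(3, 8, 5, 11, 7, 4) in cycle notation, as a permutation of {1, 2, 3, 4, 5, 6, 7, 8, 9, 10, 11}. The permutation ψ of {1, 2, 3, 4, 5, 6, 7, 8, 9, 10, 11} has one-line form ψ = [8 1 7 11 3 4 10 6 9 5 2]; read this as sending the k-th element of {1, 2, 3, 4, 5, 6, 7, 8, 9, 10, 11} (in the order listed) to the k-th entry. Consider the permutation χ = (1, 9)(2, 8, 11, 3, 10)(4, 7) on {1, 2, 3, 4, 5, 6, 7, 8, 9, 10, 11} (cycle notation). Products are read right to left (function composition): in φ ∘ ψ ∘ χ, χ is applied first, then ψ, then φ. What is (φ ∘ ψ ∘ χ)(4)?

(φ ∘ ψ ∘ χ)(4) = φ(ψ(χ(4))). χ(4) = 7, then ψ(7) = 10, then φ(10) = 9, so the result is 9.

9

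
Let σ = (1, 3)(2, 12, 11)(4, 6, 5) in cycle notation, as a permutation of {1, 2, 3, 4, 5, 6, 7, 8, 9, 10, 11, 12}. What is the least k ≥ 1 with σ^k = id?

The disjoint cycles have lengths 3, 3, 2, 1, 1, 1, 1.
The order of σ is the least common multiple of its cycle lengths: lcm(3, 3, 2) = 6.

6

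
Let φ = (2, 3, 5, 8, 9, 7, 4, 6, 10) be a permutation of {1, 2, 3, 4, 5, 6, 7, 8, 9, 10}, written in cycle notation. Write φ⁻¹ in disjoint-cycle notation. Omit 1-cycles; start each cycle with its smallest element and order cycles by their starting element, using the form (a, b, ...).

(2, 10, 6, 4, 7, 9, 8, 5, 3)

If φ sends a → b within a cycle, φ⁻¹ sends b → a; equivalently, reverse each cycle.
Reversing each cycle of φ and rotating so the smallest element leads gives (2, 10, 6, 4, 7, 9, 8, 5, 3).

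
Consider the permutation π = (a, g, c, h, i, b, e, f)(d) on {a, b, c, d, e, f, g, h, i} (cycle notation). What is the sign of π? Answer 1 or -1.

-1

The cycle lengths are 8, 1.
A cycle of length ℓ contributes ℓ−1 transpositions, so π is a product of 7 transpositions — odd.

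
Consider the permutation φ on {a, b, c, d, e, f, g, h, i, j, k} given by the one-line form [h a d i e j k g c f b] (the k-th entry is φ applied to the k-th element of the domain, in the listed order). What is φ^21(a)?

Tracing a → h → … returns to a after 5 steps, so a lies in a 5-cycle (a h g k b).
Powers repeat with period 5 on this cycle, and 21 mod 5 = 1, so φ^21(a) = φ^1(a).
Advancing 1 step from a: a → h.

h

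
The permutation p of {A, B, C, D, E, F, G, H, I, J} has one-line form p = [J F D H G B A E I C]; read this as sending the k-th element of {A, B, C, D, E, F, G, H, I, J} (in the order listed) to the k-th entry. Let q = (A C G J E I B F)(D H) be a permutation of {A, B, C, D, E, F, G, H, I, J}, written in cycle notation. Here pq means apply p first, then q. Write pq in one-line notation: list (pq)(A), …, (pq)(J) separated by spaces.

E A H D J F C I B G

(pq)(x) = q(p(x)). Computing each image: q(p(A)) = q(J) = E, q(p(B)) = q(F) = A, q(p(C)) = q(D) = H, q(p(D)) = q(H) = D, q(p(E)) = q(G) = J, q(p(F)) = q(B) = F, q(p(G)) = q(A) = C, q(p(H)) = q(E) = I, q(p(I)) = q(I) = B, q(p(J)) = q(C) = G.
Hence pq = [E A H D J F C I B G].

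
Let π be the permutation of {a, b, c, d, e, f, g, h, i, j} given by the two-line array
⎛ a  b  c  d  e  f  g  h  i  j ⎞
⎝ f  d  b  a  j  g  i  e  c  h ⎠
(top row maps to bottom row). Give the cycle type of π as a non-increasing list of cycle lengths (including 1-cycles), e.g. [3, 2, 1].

[7, 3]

The disjoint cycles are (a f g i c b d)(e j h), with lengths 7, 3 in non-increasing order.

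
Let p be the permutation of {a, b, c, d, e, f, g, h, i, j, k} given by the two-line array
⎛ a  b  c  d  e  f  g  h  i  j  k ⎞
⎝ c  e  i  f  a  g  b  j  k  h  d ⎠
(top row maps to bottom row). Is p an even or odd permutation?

In disjoint-cycle form the cycle lengths are 9, 2.
A cycle of length ℓ contributes ℓ−1 transpositions, so p is a product of 8 + 1 = 9 transpositions — odd.

odd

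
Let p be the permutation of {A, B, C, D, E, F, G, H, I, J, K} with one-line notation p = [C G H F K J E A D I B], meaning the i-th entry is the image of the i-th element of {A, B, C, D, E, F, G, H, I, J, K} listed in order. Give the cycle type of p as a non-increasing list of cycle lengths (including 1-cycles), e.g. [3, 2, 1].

The disjoint cycles are (A C H)(B G E K)(D F J I), with lengths 4, 4, 3 in non-increasing order.

[4, 4, 3]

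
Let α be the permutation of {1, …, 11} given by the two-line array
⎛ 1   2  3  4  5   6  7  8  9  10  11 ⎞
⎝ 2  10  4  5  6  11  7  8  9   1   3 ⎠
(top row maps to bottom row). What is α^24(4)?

3

Tracing 4 → 5 → … returns to 4 after 5 steps, so 4 lies in a 5-cycle (3 4 5 6 11).
On a 5-cycle, α^5 is the identity, so α^24 = α^4 there (24 ≡ 4 mod 5).
Advancing 4 steps from 4: 4 → 5 → 6 → 11 → 3.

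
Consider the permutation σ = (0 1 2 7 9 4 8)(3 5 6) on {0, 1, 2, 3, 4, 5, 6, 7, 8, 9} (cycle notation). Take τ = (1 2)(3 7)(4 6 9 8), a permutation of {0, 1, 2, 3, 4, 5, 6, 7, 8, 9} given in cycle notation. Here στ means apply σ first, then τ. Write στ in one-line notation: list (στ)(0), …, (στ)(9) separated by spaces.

2 1 3 5 4 9 7 8 0 6

(στ)(x) = τ(σ(x)). Computing each image: τ(σ(0)) = τ(1) = 2, τ(σ(1)) = τ(2) = 1, τ(σ(2)) = τ(7) = 3, τ(σ(3)) = τ(5) = 5, τ(σ(4)) = τ(8) = 4, τ(σ(5)) = τ(6) = 9, τ(σ(6)) = τ(3) = 7, τ(σ(7)) = τ(9) = 8, τ(σ(8)) = τ(0) = 0, τ(σ(9)) = τ(4) = 6.
Hence στ = [2 1 3 5 4 9 7 8 0 6].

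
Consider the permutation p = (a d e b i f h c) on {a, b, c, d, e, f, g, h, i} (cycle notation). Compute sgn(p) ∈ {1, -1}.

The cycle lengths are 8, 1.
A cycle of length ℓ contributes ℓ−1 transpositions, so p is a product of 7 transpositions — odd.

-1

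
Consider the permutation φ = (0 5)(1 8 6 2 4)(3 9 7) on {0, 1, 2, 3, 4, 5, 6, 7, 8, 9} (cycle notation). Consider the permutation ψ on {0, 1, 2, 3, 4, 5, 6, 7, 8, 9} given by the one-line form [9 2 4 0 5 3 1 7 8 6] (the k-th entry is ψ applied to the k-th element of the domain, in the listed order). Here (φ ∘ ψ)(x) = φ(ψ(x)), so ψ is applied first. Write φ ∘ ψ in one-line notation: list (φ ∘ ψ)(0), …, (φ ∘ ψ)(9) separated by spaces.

7 4 1 5 0 9 8 3 6 2

(φ ∘ ψ)(x) = φ(ψ(x)). Computing each image: φ(ψ(0)) = φ(9) = 7, φ(ψ(1)) = φ(2) = 4, φ(ψ(2)) = φ(4) = 1, φ(ψ(3)) = φ(0) = 5, φ(ψ(4)) = φ(5) = 0, φ(ψ(5)) = φ(3) = 9, φ(ψ(6)) = φ(1) = 8, φ(ψ(7)) = φ(7) = 3, φ(ψ(8)) = φ(8) = 6, φ(ψ(9)) = φ(6) = 2.
Hence φ ∘ ψ = [7 4 1 5 0 9 8 3 6 2].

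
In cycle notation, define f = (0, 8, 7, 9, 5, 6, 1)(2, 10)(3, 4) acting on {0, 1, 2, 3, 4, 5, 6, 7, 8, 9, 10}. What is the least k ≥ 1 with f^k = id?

The disjoint cycles have lengths 7, 2, 2.
Since disjoint cycles commute, ord(f) = lcm(7, 2, 2) = 14.

14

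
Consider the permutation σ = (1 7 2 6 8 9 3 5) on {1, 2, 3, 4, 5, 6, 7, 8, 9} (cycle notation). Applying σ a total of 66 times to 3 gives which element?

3 lies in the 8-cycle (1 7 2 6 8 9 3 5).
On an 8-cycle, σ^8 is the identity, so σ^66 = σ^2 there (66 ≡ 2 mod 8).
Advancing 2 steps from 3: 3 → 5 → 1.

1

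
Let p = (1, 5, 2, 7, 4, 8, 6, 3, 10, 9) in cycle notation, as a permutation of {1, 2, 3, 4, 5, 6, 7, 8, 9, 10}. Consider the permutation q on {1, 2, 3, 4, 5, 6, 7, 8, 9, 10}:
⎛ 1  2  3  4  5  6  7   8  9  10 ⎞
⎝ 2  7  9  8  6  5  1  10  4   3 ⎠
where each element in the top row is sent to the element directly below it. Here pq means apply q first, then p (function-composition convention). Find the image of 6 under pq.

2

First apply q: q(6) = 5, then p(5) = 2. Thus (pq)(6) = 2.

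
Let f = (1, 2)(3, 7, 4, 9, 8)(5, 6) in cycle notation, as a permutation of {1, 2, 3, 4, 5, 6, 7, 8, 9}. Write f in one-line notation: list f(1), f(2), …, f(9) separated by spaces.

Each element maps to the next entry in its cycle (wrapping to the front): 1→2, 2→1, 3→7, 4→9, 5→6, 6→5, 7→4, 8→3, 9→8.
Listing these in domain order gives 2 1 7 9 6 5 4 3 8.

2 1 7 9 6 5 4 3 8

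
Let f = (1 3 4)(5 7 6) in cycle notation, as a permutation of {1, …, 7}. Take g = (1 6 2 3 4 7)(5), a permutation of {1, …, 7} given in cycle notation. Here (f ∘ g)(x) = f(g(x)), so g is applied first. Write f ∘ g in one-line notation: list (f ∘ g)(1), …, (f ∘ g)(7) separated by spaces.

5 4 1 6 7 2 3

For each element, apply g then f: 1 → 6 → 5; 2 → 3 → 4; 3 → 4 → 1; 4 → 7 → 6; 5 → 5 → 7; 6 → 2 → 2; 7 → 1 → 3.
So f ∘ g in one-line form is 5 4 1 6 7 2 3.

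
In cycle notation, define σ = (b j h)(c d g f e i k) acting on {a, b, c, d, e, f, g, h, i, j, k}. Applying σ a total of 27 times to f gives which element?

g

f lies in the 7-cycle (c d g f e i k).
On a 7-cycle, σ^7 is the identity, so σ^27 = σ^6 there (27 ≡ 6 mod 7).
Advancing 6 steps from f: f → e → i → k → c → d → g.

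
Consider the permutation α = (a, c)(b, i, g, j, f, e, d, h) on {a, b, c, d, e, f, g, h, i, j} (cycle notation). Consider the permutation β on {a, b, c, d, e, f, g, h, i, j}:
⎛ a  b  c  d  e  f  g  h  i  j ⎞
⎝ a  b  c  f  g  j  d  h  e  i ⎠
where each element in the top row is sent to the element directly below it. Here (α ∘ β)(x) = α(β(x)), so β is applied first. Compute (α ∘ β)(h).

First apply β: β(h) = h, then α(h) = b. Thus (α ∘ β)(h) = b.

b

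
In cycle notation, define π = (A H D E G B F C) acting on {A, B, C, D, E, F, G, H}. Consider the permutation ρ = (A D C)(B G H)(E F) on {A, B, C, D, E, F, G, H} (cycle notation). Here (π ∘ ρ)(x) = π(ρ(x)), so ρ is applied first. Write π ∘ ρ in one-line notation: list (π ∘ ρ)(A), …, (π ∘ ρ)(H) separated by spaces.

E B H A C G D F

(π ∘ ρ)(x) = π(ρ(x)). Computing each image: π(ρ(A)) = π(D) = E, π(ρ(B)) = π(G) = B, π(ρ(C)) = π(A) = H, π(ρ(D)) = π(C) = A, π(ρ(E)) = π(F) = C, π(ρ(F)) = π(E) = G, π(ρ(G)) = π(H) = D, π(ρ(H)) = π(B) = F.
Hence π ∘ ρ = [E B H A C G D F].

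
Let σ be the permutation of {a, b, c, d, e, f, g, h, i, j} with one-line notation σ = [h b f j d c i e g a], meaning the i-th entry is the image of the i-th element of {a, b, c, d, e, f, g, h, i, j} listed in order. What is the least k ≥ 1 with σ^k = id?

Decomposing into disjoint cycles gives cycle lengths 5, 2, 2, 1.
The order of σ is the least common multiple of its cycle lengths: lcm(5, 2, 2) = 10.

10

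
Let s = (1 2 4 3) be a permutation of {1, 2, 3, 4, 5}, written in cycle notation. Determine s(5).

5

5 does not appear in any cycle of s, so it is a fixed point: s(5) = 5.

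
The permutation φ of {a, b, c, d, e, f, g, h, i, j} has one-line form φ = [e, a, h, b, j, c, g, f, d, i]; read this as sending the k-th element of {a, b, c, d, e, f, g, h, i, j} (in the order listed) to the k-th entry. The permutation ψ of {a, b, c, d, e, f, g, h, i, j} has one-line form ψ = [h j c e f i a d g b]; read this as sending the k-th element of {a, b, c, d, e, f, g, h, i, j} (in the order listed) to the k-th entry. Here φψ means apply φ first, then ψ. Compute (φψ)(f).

First apply φ: φ(f) = c, then ψ(c) = c. Thus (φψ)(f) = c.

c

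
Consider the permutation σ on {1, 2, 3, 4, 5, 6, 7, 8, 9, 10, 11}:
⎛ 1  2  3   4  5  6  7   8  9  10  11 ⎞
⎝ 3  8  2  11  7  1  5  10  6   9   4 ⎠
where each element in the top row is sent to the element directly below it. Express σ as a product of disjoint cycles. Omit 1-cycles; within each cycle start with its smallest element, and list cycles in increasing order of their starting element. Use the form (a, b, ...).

Iterating σ from 1 gives 1 → 3 → 2 → 8 → 10 → 9 → 6 → 1; that is the 7-cycle (1, 3, 2, 8, 10, 9, 6).
Repeating from the next unused element and collecting all non-trivial cycles gives (1, 3, 2, 8, 10, 9, 6)(4, 11)(5, 7).

(1, 3, 2, 8, 10, 9, 6)(4, 11)(5, 7)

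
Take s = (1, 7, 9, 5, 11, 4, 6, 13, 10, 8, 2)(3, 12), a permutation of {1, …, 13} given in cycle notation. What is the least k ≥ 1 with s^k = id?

22

The cycle type of s is (11, 2).
The order of s is the least common multiple of its cycle lengths: lcm(11, 2) = 22.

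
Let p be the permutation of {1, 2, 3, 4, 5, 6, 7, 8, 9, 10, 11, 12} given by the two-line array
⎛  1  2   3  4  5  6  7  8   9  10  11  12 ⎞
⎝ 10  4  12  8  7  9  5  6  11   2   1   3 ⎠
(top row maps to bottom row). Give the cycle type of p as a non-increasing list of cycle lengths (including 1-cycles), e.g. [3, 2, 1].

The disjoint cycles are (1 10 2 4 8 6 9 11)(3 12)(5 7), with lengths 8, 2, 2 in non-increasing order.

[8, 2, 2]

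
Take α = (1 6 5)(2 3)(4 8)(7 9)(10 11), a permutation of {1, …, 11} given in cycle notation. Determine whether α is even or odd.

even

The cycle lengths are 3, 2, 2, 2, 2.
A cycle is odd iff its length is even; α has 4 even-length cycles, so sgn(α) = (−1)^4 and α is even.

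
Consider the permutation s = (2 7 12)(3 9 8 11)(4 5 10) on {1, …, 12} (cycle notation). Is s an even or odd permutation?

odd

The cycle lengths are 4, 3, 3, 1, 1.
A cycle of length ℓ contributes ℓ−1 transpositions, so s is a product of 3 + 2 + 2 = 7 transpositions — odd.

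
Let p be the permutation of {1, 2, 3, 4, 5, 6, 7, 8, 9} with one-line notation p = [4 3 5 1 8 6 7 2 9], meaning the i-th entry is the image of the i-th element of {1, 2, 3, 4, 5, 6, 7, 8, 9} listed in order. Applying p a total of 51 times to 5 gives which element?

Tracing 5 → 8 → … returns to 5 after 4 steps, so 5 lies in a 4-cycle (2 3 5 8).
Since the cycle has length 4, p^51 acts on it the same as p^3 (51 mod 4 = 3).
Advancing 3 steps from 5: 5 → 8 → 2 → 3.

3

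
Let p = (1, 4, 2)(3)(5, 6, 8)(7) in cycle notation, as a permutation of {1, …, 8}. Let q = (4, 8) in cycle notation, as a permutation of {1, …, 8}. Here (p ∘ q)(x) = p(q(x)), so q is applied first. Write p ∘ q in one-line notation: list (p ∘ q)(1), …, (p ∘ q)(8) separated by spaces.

(p ∘ q)(x) = p(q(x)). Computing each image: p(q(1)) = p(1) = 4, p(q(2)) = p(2) = 1, p(q(3)) = p(3) = 3, p(q(4)) = p(8) = 5, p(q(5)) = p(5) = 6, p(q(6)) = p(6) = 8, p(q(7)) = p(7) = 7, p(q(8)) = p(4) = 2.
Hence p ∘ q = [4 1 3 5 6 8 7 2].

4 1 3 5 6 8 7 2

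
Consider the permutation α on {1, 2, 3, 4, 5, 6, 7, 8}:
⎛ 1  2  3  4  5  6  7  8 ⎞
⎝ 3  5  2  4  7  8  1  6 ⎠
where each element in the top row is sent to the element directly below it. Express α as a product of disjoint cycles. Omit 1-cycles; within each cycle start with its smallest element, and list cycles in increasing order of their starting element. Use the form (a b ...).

(1 3 2 5 7)(6 8)

From 1: 1 → 3 → 2 → 5 → 7 → 1, closing the cycle (1 3 2 5 7).
Continuing from each remaining unvisited element yields (1 3 2 5 7)(6 8).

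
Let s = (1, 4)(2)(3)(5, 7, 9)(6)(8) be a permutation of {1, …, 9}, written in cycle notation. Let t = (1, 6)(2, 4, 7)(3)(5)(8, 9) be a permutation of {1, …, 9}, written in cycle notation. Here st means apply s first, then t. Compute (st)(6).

s(6) = 6, then t(6) = 1; composing gives (st)(6) = 1.

1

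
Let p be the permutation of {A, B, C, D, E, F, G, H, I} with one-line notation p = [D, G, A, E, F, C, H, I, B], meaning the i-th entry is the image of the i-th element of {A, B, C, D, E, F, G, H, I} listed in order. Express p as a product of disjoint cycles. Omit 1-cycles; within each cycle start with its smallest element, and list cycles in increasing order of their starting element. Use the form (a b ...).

(A D E F C)(B G H I)

Start at A and follow images: A → D → E → F → C → A, giving the cycle (A D E F C).
Repeating from the next unused element and collecting all non-trivial cycles gives (A D E F C)(B G H I).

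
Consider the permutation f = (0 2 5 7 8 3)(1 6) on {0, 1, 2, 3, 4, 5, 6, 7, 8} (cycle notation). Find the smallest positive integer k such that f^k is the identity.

6

The cycle type of f is (6, 2, 1).
The order of f is the least common multiple of its cycle lengths: lcm(6, 2) = 6.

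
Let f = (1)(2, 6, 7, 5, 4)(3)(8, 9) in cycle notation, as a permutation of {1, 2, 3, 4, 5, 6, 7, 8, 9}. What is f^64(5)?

5 lies in the 5-cycle (2, 6, 7, 5, 4).
Since the cycle has length 5, f^64 acts on it the same as f^4 (64 mod 5 = 4).
Advancing 4 steps from 5: 5 → 4 → 2 → 6 → 7.

7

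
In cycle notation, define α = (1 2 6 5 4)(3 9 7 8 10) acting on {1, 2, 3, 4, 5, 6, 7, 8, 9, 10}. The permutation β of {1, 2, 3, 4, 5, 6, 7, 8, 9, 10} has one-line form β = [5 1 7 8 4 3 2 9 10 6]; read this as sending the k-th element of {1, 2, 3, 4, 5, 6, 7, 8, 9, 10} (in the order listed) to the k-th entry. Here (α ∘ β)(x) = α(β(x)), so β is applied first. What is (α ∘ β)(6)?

9

(α ∘ β)(6) = α(β(6)). β(6) = 3, then α(3) = 9. So (α ∘ β)(6) = 9.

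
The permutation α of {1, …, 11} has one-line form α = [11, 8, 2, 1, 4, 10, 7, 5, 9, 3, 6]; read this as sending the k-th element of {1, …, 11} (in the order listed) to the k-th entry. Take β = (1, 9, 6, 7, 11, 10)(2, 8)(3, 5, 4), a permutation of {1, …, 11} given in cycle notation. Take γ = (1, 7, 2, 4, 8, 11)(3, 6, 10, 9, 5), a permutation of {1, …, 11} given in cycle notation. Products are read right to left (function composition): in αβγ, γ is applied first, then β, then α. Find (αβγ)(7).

5

(αβγ)(7) = α(β(γ(7))). γ(7) = 2, then β(2) = 8, then α(8) = 5, so the result is 5.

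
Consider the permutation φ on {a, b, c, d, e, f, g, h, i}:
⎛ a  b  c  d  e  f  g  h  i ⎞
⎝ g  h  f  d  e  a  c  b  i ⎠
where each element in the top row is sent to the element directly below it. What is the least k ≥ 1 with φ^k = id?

4

Decomposing into disjoint cycles gives cycle lengths 4, 2, 1, 1, 1.
Since disjoint cycles commute, ord(φ) = lcm(4, 2) = 4.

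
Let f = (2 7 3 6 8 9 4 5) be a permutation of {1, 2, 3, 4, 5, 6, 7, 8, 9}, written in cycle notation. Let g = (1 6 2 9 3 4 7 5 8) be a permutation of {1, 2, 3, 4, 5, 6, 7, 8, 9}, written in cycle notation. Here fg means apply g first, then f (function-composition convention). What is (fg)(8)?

(fg)(8) = f(g(8)). g(8) = 1, then f(1) = 1. So (fg)(8) = 1.

1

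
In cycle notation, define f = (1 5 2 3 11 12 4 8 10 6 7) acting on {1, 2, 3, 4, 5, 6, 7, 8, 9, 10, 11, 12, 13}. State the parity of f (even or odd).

even

The cycle lengths are 11, 1, 1.
A cycle is odd iff its length is even; f has 0 even-length cycles, so sgn(f) = (−1)^0 and f is even.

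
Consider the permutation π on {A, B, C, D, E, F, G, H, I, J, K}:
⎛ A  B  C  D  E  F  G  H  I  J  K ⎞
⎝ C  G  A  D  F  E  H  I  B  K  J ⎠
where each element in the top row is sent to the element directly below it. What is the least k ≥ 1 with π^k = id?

Writing π as disjoint cycles, the cycle lengths are 4, 2, 2, 2, 1.
The order is lcm(4, 2, 2, 2) = 4.

4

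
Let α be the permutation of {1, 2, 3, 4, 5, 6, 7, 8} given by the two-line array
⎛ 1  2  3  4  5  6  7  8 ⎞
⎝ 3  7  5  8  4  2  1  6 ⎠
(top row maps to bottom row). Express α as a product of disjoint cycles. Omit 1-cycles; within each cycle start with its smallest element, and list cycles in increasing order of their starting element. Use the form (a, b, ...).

(1, 3, 5, 4, 8, 6, 2, 7)

Iterating α from 1 gives 1 → 3 → 5 → 4 → 8 → 6 → 2 → 7 → 1; that is the 8-cycle (1, 3, 5, 4, 8, 6, 2, 7).
Continuing from each remaining unvisited element yields (1, 3, 5, 4, 8, 6, 2, 7).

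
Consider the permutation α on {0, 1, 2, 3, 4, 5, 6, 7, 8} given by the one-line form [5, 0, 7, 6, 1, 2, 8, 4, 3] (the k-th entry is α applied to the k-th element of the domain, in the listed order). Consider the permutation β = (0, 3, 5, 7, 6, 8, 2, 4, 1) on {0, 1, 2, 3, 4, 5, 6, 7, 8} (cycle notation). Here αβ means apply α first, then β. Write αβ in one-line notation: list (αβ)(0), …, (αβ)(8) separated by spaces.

Chase each element through α then β: 0 → 5 → 7; 1 → 0 → 3; 2 → 7 → 6; 3 → 6 → 8; 4 → 1 → 0; 5 → 2 → 4; 6 → 8 → 2; 7 → 4 → 1; 8 → 3 → 5.
Collecting the images, αβ = [7 3 6 8 0 4 2 1 5].

7 3 6 8 0 4 2 1 5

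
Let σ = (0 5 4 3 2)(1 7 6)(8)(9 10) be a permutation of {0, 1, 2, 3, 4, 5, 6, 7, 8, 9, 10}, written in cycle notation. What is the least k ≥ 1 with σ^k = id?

30

The cycle type of σ is (5, 3, 2, 1).
Since disjoint cycles commute, ord(σ) = lcm(5, 3, 2) = 30.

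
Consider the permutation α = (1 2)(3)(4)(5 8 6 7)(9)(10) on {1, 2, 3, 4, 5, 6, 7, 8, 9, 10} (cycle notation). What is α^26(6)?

6 lies in the 4-cycle (5 8 6 7).
Since the cycle has length 4, α^26 acts on it the same as α^2 (26 mod 4 = 2).
Advancing 2 steps from 6: 6 → 7 → 5.

5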